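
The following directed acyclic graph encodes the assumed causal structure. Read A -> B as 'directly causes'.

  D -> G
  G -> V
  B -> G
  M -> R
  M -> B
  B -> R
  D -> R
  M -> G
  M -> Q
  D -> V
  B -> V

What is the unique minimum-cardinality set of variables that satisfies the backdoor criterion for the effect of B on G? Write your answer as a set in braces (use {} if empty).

Variables eligible for adjustment (non-descendants of B, excluding B and G): {D, M, Q}.
Backdoor paths from B to G:
  P1: B <- M -> R <- D -> G
  P2: B <- M -> R <- D -> V <- G
  P3: B <- M -> G
The empty set is not sufficient: P3 (B <- M -> G) has no collider blocking it and no conditioned non-collider, so it is open.
Try {M}:
  P1: blocked at fork node M ∈ conditioning set.
  P2: blocked at fork node M ∈ conditioning set.
  P3: blocked at fork node M ∈ conditioning set.
{M} contains no descendant of B and blocks every backdoor path.
No other singleton works — e.g. {D} leaves P3 open — so {M} is the unique smallest valid adjustment set.

{M}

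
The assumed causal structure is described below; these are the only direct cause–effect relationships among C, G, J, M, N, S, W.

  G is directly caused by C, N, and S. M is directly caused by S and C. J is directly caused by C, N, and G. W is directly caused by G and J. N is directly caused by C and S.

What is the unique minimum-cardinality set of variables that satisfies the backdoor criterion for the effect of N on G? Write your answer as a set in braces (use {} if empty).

{C, S}

Variables eligible for adjustment (non-descendants of N, excluding N and G): {C, M, S}.
Backdoor paths from N to G:
  P1: N <- C -> M <- S -> G
  P2: N <- C -> G
  P3: N <- C -> J <- G
  P4: N <- C -> J -> W <- G
  P5: N <- S -> M <- C -> G
  P6: N <- S -> M <- C -> J <- G
  P7: N <- S -> M <- C -> J -> W <- G
  P8: N <- S -> G
The empty set is not sufficient: P2 (N <- C -> G) has no collider blocking it and no conditioned non-collider, so it is open.
Try {C, S}:
  P1: blocked at fork node C ∈ conditioning set.
  P2: blocked at fork node C ∈ conditioning set.
  P3: blocked at fork node C ∈ conditioning set.
  P4: blocked at fork node C ∈ conditioning set.
  P5: blocked at fork node S ∈ conditioning set.
  P6: blocked at fork node S ∈ conditioning set.
  P7: blocked at fork node S ∈ conditioning set.
  P8: blocked at fork node S ∈ conditioning set.
{C, S} contains no descendant of N and blocks every backdoor path.
Every element of {C, S} is needed (dropping C leaves P2 open; dropping S leaves P8 open), so no proper subset is valid.
Among all size-2 subsets of the eligible variables, only {C, S} blocks every backdoor path, so it is the unique smallest valid adjustment set.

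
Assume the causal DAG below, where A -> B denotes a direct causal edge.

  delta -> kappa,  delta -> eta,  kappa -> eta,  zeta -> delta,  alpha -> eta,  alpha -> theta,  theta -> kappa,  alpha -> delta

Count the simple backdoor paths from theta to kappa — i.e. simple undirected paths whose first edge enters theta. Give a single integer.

4

A backdoor path from theta to kappa is any simple undirected path whose first edge points into theta (i.e. leaves theta via a parent).
Parents of theta: {alpha}.
Enumerating:
  P1: theta <- alpha -> delta -> kappa
  P2: theta <- alpha -> delta -> eta <- kappa
  P3: theta <- alpha -> eta <- delta -> kappa
  P4: theta <- alpha -> eta <- kappa
That exhausts the simple backdoor paths. Count: 4.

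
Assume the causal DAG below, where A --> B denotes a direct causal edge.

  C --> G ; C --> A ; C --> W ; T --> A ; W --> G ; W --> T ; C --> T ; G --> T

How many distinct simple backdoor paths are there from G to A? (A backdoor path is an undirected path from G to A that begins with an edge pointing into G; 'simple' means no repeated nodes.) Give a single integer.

7

A backdoor path from G to A is any simple undirected path whose first edge points into G (i.e. leaves G via a parent).
Parents of G: {C, W}.
Enumerating:
  P1: G <- C -> W -> T -> A
  P2: G <- C -> T -> A
  P3: G <- C -> A
  P4: G <- W <- C -> T -> A
  P5: G <- W <- C -> A
  P6: G <- W -> T <- C -> A
  P7: G <- W -> T -> A
That exhausts the simple backdoor paths. Count: 7.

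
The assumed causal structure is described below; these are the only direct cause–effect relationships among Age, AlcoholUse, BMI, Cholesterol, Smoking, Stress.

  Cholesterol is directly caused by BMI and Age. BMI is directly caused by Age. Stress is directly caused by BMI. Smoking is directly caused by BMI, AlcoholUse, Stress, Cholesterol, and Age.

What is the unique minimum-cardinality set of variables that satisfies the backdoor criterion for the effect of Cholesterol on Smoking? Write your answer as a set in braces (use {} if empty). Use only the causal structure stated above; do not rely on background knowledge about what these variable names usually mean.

Variables eligible for adjustment (non-descendants of Cholesterol, excluding Cholesterol and Smoking): {Age, AlcoholUse, BMI, Stress}.
Backdoor paths from Cholesterol to Smoking:
  P1: Cholesterol <- Age -> BMI -> Stress -> Smoking
  P2: Cholesterol <- Age -> BMI -> Smoking
  P3: Cholesterol <- Age -> Smoking
  P4: Cholesterol <- BMI <- Age -> Smoking
  P5: Cholesterol <- BMI -> Stress -> Smoking
  P6: Cholesterol <- BMI -> Smoking
The empty set is not sufficient: P1 (Cholesterol <- Age -> BMI -> Stress -> Smoking) has no collider blocking it and no conditioned non-collider, so it is open.
Try {Age, BMI}:
  P1: blocked at fork node Age ∈ conditioning set.
  P2: blocked at fork node Age ∈ conditioning set.
  P3: blocked at fork node Age ∈ conditioning set.
  P4: blocked at chain node BMI ∈ conditioning set.
  P5: blocked at fork node BMI ∈ conditioning set.
  P6: blocked at fork node BMI ∈ conditioning set.
{Age, BMI} contains no descendant of Cholesterol and blocks every backdoor path.
Every element of {Age, BMI} is needed (dropping Age leaves P3 open; dropping BMI leaves P5 open), so no proper subset is valid.
Among all size-2 subsets of the eligible variables, only {Age, BMI} blocks every backdoor path, so it is the unique smallest valid adjustment set.

{Age, BMI}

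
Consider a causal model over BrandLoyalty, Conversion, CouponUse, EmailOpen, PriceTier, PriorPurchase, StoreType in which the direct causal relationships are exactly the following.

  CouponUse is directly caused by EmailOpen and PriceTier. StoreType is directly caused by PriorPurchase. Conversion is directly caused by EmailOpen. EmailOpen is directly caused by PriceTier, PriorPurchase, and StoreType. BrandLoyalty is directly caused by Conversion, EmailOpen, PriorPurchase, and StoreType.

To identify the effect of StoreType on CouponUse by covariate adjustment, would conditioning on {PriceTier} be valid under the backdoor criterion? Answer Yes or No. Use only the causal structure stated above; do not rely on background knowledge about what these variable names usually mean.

Backdoor paths from StoreType to CouponUse (paths whose first edge points into StoreType):
  P1: StoreType <- PriorPurchase -> EmailOpen <- PriceTier -> CouponUse
  P2: StoreType <- PriorPurchase -> EmailOpen -> CouponUse
  P3: StoreType <- PriorPurchase -> BrandLoyalty <- EmailOpen <- PriceTier -> CouponUse
  P4: StoreType <- PriorPurchase -> BrandLoyalty <- EmailOpen -> CouponUse
  P5: StoreType <- PriorPurchase -> BrandLoyalty <- Conversion <- EmailOpen <- PriceTier -> CouponUse
  P6: StoreType <- PriorPurchase -> BrandLoyalty <- Conversion <- EmailOpen -> CouponUse
Condition 1 (no descendant of StoreType in the set): holds — descendants of StoreType are {BrandLoyalty, Conversion, CouponUse, EmailOpen}; none are in {PriceTier}.
Condition 2 (every backdoor path blocked by {PriceTier}):
  P1: blocked at collider EmailOpen (neither it nor any descendant is in the conditioning set).
  P2: open — no interior node is in the conditioning set.
  P3: blocked at collider BrandLoyalty (neither it nor any descendant is in the conditioning set).
  P4: blocked at collider BrandLoyalty (neither it nor any descendant is in the conditioning set).
  P5: blocked at collider BrandLoyalty (neither it nor any descendant is in the conditioning set).
  P6: blocked at collider BrandLoyalty (neither it nor any descendant is in the conditioning set).
{PriceTier} does not satisfy the backdoor criterion.

No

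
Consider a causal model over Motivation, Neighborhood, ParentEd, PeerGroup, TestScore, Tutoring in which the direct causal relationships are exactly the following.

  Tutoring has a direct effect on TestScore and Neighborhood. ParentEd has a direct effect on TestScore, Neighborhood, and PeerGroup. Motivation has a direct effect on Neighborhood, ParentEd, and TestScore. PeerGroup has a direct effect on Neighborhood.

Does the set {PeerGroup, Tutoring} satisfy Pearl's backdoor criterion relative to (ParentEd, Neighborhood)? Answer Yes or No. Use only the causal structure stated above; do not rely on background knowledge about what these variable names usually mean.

Backdoor paths from ParentEd to Neighborhood (paths whose first edge points into ParentEd):
  P1: ParentEd <- Motivation -> TestScore <- Tutoring -> Neighborhood
  P2: ParentEd <- Motivation -> Neighborhood
Condition 1 (no descendant of ParentEd in the set): FAILS — PeerGroup is a descendant of ParentEd.
Condition 2 (every backdoor path blocked by {PeerGroup, Tutoring}):
  P1: blocked at collider TestScore (neither it nor any descendant is in the conditioning set).
  P2: open — no interior node is in the conditioning set.
{PeerGroup, Tutoring} does not satisfy the backdoor criterion.

No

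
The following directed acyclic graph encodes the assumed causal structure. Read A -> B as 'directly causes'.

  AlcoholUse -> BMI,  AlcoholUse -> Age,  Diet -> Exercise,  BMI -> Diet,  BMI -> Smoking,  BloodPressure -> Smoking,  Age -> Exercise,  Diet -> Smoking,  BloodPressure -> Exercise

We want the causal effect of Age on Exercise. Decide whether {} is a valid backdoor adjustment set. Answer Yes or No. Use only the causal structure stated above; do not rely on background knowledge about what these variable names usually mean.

Backdoor paths from Age to Exercise (paths whose first edge points into Age):
  P1: Age <- AlcoholUse -> BMI -> Diet -> Smoking <- BloodPressure -> Exercise
  P2: Age <- AlcoholUse -> BMI -> Diet -> Exercise
  P3: Age <- AlcoholUse -> BMI -> Smoking <- Diet -> Exercise
  P4: Age <- AlcoholUse -> BMI -> Smoking <- BloodPressure -> Exercise
Condition 1 (no descendant of Age in the set): holds — descendants of Age are {Exercise}; none are in {}.
Condition 2 (every backdoor path blocked by {}):
  P1: blocked at collider Smoking (neither it nor any descendant is in the conditioning set).
  P2: open — no interior node is in the conditioning set.
  P3: blocked at collider Smoking (neither it nor any descendant is in the conditioning set).
  P4: blocked at collider Smoking (neither it nor any descendant is in the conditioning set).
{} does not satisfy the backdoor criterion.

No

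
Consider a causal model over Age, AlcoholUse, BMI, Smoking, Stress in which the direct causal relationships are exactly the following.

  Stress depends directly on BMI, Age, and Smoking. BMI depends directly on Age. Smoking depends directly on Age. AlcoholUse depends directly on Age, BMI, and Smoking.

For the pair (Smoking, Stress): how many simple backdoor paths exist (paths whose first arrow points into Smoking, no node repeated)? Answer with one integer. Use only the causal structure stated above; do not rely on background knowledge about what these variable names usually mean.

A backdoor path from Smoking to Stress is any simple undirected path whose first edge points into Smoking (i.e. leaves Smoking via a parent).
Parents of Smoking: {Age}.
Enumerating:
  P1: Smoking <- Age -> BMI -> Stress
  P2: Smoking <- Age -> AlcoholUse <- BMI -> Stress
  P3: Smoking <- Age -> Stress
That exhausts the simple backdoor paths. Count: 3.

3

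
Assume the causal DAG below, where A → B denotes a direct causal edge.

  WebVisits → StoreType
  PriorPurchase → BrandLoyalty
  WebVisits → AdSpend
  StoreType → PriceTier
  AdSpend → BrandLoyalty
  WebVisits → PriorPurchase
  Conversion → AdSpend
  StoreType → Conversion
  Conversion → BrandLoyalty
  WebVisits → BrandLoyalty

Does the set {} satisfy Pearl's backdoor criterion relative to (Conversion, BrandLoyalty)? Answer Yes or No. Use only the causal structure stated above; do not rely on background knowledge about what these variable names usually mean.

Backdoor paths from Conversion to BrandLoyalty (paths whose first edge points into Conversion):
  P1: Conversion <- StoreType <- WebVisits -> AdSpend -> BrandLoyalty
  P2: Conversion <- StoreType <- WebVisits -> PriorPurchase -> BrandLoyalty
  P3: Conversion <- StoreType <- WebVisits -> BrandLoyalty
Condition 1 (no descendant of Conversion in the set): holds — descendants of Conversion are {AdSpend, BrandLoyalty}; none are in {}.
Condition 2 (every backdoor path blocked by {}):
  P1: open — no interior node is in the conditioning set.
  P2: open — no interior node is in the conditioning set.
  P3: open — no interior node is in the conditioning set.
{} does not satisfy the backdoor criterion.

No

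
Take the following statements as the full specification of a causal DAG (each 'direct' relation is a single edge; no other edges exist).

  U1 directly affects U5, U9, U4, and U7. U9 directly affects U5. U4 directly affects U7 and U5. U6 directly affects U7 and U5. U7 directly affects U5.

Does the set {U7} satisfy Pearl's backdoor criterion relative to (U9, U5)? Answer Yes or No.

No

Backdoor paths from U9 to U5 (paths whose first edge points into U9):
  P1: U9 <- U1 -> U4 -> U7 <- U6 -> U5
  P2: U9 <- U1 -> U4 -> U7 -> U5
  P3: U9 <- U1 -> U4 -> U5
  P4: U9 <- U1 -> U7 <- U6 -> U5
  P5: U9 <- U1 -> U7 <- U4 -> U5
  P6: U9 <- U1 -> U7 -> U5
  P7: U9 <- U1 -> U5
Condition 1 (no descendant of U9 in the set): holds — descendants of U9 are {U5}; none are in {U7}.
Condition 2 (every backdoor path blocked by {U7}):
  P1: open — collider(s) U7 are conditioned on (or have a conditioned descendant) and no non-collider on the path is in the set.
  P2: blocked at chain node U7 ∈ conditioning set.
  P3: open — no interior node is in the conditioning set.
  P4: open — collider(s) U7 are conditioned on (or have a conditioned descendant) and no non-collider on the path is in the set.
  P5: open — collider(s) U7 are conditioned on (or have a conditioned descendant) and no non-collider on the path is in the set.
  P6: blocked at chain node U7 ∈ conditioning set.
  P7: open — no interior node is in the conditioning set.
{U7} does not satisfy the backdoor criterion.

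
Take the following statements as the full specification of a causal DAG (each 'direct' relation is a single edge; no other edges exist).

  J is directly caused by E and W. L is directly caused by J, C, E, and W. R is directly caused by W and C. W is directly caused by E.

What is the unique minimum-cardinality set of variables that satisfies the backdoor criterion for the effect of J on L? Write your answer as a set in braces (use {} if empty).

{E, W}

Variables eligible for adjustment (non-descendants of J, excluding J and L): {C, E, R, W}.
Backdoor paths from J to L:
  P1: J <- E -> W -> R <- C -> L
  P2: J <- E -> W -> L
  P3: J <- E -> L
  P4: J <- W <- E -> L
  P5: J <- W -> R <- C -> L
  P6: J <- W -> L
The empty set is not sufficient: P2 (J <- E -> W -> L) has no collider blocking it and no conditioned non-collider, so it is open.
Try {E, W}:
  P1: blocked at fork node E ∈ conditioning set.
  P2: blocked at fork node E ∈ conditioning set.
  P3: blocked at fork node E ∈ conditioning set.
  P4: blocked at chain node W ∈ conditioning set.
  P5: blocked at fork node W ∈ conditioning set.
  P6: blocked at fork node W ∈ conditioning set.
{E, W} contains no descendant of J and blocks every backdoor path.
Every element of {E, W} is needed (dropping E leaves P3 open; dropping W leaves P6 open), so no proper subset is valid.
Among all size-2 subsets of the eligible variables, only {E, W} blocks every backdoor path, so it is the unique smallest valid adjustment set.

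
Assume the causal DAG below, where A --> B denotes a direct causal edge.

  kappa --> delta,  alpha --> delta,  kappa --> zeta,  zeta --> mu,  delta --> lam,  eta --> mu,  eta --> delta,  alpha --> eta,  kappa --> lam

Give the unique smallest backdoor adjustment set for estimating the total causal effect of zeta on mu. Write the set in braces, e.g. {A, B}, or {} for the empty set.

Variables eligible for adjustment (non-descendants of zeta, excluding zeta and mu): {alpha, delta, eta, kappa, lam}.
Backdoor paths from zeta to mu:
  P1: zeta <- kappa -> delta <- alpha -> eta -> mu
  P2: zeta <- kappa -> delta <- eta -> mu
  P3: zeta <- kappa -> lam <- delta <- alpha -> eta -> mu
  P4: zeta <- kappa -> lam <- delta <- eta -> mu
Each backdoor path contains an unconditioned collider, so every path is already blocked with the empty conditioning set:
  P1: blocked at collider delta (neither it nor any descendant is in the conditioning set).
  P2: blocked at collider delta (neither it nor any descendant is in the conditioning set).
  P3: blocked at collider lam (neither it nor any descendant is in the conditioning set).
  P4: blocked at collider lam (neither it nor any descendant is in the conditioning set).
The empty set is therefore the unique smallest valid set.

{}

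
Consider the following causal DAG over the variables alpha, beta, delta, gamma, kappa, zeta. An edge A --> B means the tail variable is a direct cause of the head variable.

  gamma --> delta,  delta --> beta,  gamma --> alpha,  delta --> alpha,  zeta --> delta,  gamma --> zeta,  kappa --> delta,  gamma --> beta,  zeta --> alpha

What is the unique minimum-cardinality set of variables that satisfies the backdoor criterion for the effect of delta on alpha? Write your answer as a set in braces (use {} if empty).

Variables eligible for adjustment (non-descendants of delta, excluding delta and alpha): {gamma, kappa, zeta}.
Backdoor paths from delta to alpha:
  P1: delta <- gamma -> zeta -> alpha
  P2: delta <- gamma -> alpha
  P3: delta <- zeta <- gamma -> alpha
  P4: delta <- zeta -> alpha
The empty set is not sufficient: P1 (delta <- gamma -> zeta -> alpha) has no collider blocking it and no conditioned non-collider, so it is open.
Try {gamma, zeta}:
  P1: blocked at fork node gamma ∈ conditioning set.
  P2: blocked at fork node gamma ∈ conditioning set.
  P3: blocked at chain node zeta ∈ conditioning set.
  P4: blocked at fork node zeta ∈ conditioning set.
{gamma, zeta} contains no descendant of delta and blocks every backdoor path.
Every element of {gamma, zeta} is needed (dropping gamma leaves P2 open; dropping zeta leaves P4 open), so no proper subset is valid.
Among all size-2 subsets of the eligible variables, only {gamma, zeta} blocks every backdoor path, so it is the unique smallest valid adjustment set.

{gamma, zeta}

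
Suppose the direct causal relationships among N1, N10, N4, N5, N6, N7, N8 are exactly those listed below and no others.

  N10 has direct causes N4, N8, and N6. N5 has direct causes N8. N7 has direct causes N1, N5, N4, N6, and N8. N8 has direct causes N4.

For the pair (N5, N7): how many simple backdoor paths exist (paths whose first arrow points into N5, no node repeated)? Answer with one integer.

A backdoor path from N5 to N7 is any simple undirected path whose first edge points into N5 (i.e. leaves N5 via a parent).
Parents of N5: {N8}.
Enumerating:
  P1: N5 <- N8 <- N4 -> N10 <- N6 -> N7
  P2: N5 <- N8 <- N4 -> N7
  P3: N5 <- N8 -> N10 <- N4 -> N7
  P4: N5 <- N8 -> N10 <- N6 -> N7
  P5: N5 <- N8 -> N7
That exhausts the simple backdoor paths. Count: 5.

5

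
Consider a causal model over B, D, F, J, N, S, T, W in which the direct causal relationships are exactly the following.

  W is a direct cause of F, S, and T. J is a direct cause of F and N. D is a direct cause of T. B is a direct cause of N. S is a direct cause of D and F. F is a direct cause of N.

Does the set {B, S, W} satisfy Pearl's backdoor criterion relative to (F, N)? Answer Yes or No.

No

Backdoor paths from F to N (paths whose first edge points into F):
  P1: F <- J -> N
Condition 1 (no descendant of F in the set): holds — descendants of F are {N}; none are in {B, S, W}.
Condition 2 (every backdoor path blocked by {B, S, W}):
  P1: open — no interior node is in the conditioning set.
{B, S, W} does not satisfy the backdoor criterion.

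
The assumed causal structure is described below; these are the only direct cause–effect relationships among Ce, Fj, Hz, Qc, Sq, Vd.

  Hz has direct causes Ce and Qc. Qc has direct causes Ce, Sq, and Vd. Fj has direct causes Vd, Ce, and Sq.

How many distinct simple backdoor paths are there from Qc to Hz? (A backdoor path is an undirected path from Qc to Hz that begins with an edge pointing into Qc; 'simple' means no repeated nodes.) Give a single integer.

3

A backdoor path from Qc to Hz is any simple undirected path whose first edge points into Qc (i.e. leaves Qc via a parent).
Parents of Qc: {Ce, Sq, Vd}.
Enumerating:
  P1: Qc <- Ce -> Hz
  P2: Qc <- Vd -> Fj <- Ce -> Hz
  P3: Qc <- Sq -> Fj <- Ce -> Hz
That exhausts the simple backdoor paths. Count: 3.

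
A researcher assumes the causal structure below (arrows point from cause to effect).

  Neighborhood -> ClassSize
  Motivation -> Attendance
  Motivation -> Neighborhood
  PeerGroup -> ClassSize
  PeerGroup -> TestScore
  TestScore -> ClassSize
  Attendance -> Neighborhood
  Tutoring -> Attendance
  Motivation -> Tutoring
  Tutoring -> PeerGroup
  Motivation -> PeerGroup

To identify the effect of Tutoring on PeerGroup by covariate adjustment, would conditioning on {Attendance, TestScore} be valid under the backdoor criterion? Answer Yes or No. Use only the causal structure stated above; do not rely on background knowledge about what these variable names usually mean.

Backdoor paths from Tutoring to PeerGroup (paths whose first edge points into Tutoring):
  P1: Tutoring <- Motivation -> Attendance -> Neighborhood -> ClassSize <- PeerGroup
  P2: Tutoring <- Motivation -> Attendance -> Neighborhood -> ClassSize <- TestScore <- PeerGroup
  P3: Tutoring <- Motivation -> PeerGroup
  P4: Tutoring <- Motivation -> Neighborhood -> ClassSize <- PeerGroup
  P5: Tutoring <- Motivation -> Neighborhood -> ClassSize <- TestScore <- PeerGroup
Condition 1 (no descendant of Tutoring in the set): FAILS — Attendance and TestScore are descendants of Tutoring.
Condition 2 (every backdoor path blocked by {Attendance, TestScore}):
  P1: blocked at chain node Attendance ∈ conditioning set.
  P2: blocked at chain node Attendance ∈ conditioning set.
  P3: open — no interior node is in the conditioning set.
  P4: blocked at collider ClassSize (neither it nor any descendant is in the conditioning set).
  P5: blocked at collider ClassSize (neither it nor any descendant is in the conditioning set).
{Attendance, TestScore} does not satisfy the backdoor criterion.

No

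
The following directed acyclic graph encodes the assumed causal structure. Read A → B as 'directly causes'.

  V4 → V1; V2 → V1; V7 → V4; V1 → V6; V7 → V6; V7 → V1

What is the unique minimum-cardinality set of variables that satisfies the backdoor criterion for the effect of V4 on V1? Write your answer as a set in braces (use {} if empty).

{V7}

Variables eligible for adjustment (non-descendants of V4, excluding V4 and V1): {V2, V7}.
Backdoor paths from V4 to V1:
  P1: V4 <- V7 -> V1
  P2: V4 <- V7 -> V6 <- V1
The empty set is not sufficient: P1 (V4 <- V7 -> V1) has no collider blocking it and no conditioned non-collider, so it is open.
Try {V7}:
  P1: blocked at fork node V7 ∈ conditioning set.
  P2: blocked at fork node V7 ∈ conditioning set.
{V7} contains no descendant of V4 and blocks every backdoor path.
No other singleton works — e.g. {V2} leaves P1 open — so {V7} is the unique smallest valid adjustment set.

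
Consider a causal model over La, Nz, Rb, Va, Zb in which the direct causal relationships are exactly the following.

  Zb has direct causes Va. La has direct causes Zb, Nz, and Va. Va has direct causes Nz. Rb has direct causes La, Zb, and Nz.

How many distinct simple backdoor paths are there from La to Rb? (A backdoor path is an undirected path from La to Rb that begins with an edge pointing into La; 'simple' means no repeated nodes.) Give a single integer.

A backdoor path from La to Rb is any simple undirected path whose first edge points into La (i.e. leaves La via a parent).
Parents of La: {Nz, Va, Zb}.
Enumerating:
  P1: La <- Nz -> Va -> Zb -> Rb
  P2: La <- Nz -> Rb
  P3: La <- Va <- Nz -> Rb
  P4: La <- Va -> Zb -> Rb
  P5: La <- Zb <- Va <- Nz -> Rb
  P6: La <- Zb -> Rb
That exhausts the simple backdoor paths. Count: 6.

6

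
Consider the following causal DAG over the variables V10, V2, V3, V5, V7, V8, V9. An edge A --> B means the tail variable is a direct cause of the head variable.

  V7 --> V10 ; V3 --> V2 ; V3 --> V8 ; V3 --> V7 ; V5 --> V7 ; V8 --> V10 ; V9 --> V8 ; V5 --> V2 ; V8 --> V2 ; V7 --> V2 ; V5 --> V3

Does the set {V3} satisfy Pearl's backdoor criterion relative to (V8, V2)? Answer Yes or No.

Backdoor paths from V8 to V2 (paths whose first edge points into V8):
  P1: V8 <- V3 <- V5 -> V7 -> V2
  P2: V8 <- V3 <- V5 -> V2
  P3: V8 <- V3 -> V7 <- V5 -> V2
  P4: V8 <- V3 -> V7 -> V2
  P5: V8 <- V3 -> V2
Condition 1 (no descendant of V8 in the set): holds — descendants of V8 are {V10, V2}; none are in {V3}.
Condition 2 (every backdoor path blocked by {V3}):
  P1: blocked at chain node V3 ∈ conditioning set.
  P2: blocked at chain node V3 ∈ conditioning set.
  P3: blocked at fork node V3 ∈ conditioning set.
  P4: blocked at fork node V3 ∈ conditioning set.
  P5: blocked at fork node V3 ∈ conditioning set.
{V3} satisfies the backdoor criterion.

Yes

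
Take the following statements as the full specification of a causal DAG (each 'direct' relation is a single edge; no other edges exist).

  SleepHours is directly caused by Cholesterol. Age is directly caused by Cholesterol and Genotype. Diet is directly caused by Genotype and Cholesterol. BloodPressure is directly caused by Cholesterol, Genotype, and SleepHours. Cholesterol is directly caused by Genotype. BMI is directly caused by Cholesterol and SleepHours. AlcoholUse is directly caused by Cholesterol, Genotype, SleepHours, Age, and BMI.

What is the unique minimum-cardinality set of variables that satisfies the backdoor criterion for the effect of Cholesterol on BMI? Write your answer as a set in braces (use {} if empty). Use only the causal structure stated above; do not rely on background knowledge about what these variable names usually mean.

{}

Variables eligible for adjustment (non-descendants of Cholesterol, excluding Cholesterol and BMI): {Genotype}.
Backdoor paths from Cholesterol to BMI:
  P1: Cholesterol <- Genotype -> Age -> AlcoholUse <- SleepHours -> BMI
  P2: Cholesterol <- Genotype -> Age -> AlcoholUse <- BMI
  P3: Cholesterol <- Genotype -> BloodPressure <- SleepHours -> BMI
  P4: Cholesterol <- Genotype -> BloodPressure <- SleepHours -> AlcoholUse <- BMI
  P5: Cholesterol <- Genotype -> AlcoholUse <- SleepHours -> BMI
  P6: Cholesterol <- Genotype -> AlcoholUse <- BMI
Each backdoor path contains an unconditioned collider, so every path is already blocked with the empty conditioning set:
  P1: blocked at collider AlcoholUse (neither it nor any descendant is in the conditioning set).
  P2: blocked at collider AlcoholUse (neither it nor any descendant is in the conditioning set).
  P3: blocked at collider BloodPressure (neither it nor any descendant is in the conditioning set).
  P4: blocked at collider BloodPressure (neither it nor any descendant is in the conditioning set).
  P5: blocked at collider AlcoholUse (neither it nor any descendant is in the conditioning set).
  P6: blocked at collider AlcoholUse (neither it nor any descendant is in the conditioning set).
The empty set is therefore the unique smallest valid set.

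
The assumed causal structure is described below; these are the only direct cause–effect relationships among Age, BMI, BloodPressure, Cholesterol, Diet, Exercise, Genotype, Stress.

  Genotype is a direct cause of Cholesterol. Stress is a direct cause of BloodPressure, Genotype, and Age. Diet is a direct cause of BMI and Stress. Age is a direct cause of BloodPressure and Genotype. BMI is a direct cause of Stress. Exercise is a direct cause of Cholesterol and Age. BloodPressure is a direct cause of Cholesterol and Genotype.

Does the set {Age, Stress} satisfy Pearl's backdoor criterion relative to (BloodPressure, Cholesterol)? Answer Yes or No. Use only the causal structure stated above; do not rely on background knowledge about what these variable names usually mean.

Backdoor paths from BloodPressure to Cholesterol (paths whose first edge points into BloodPressure):
  P1: BloodPressure <- Stress -> Age <- Exercise -> Cholesterol
  P2: BloodPressure <- Stress -> Age -> Genotype -> Cholesterol
  P3: BloodPressure <- Stress -> Genotype <- Age <- Exercise -> Cholesterol
  P4: BloodPressure <- Stress -> Genotype -> Cholesterol
  P5: BloodPressure <- Age <- Exercise -> Cholesterol
  P6: BloodPressure <- Age <- Stress -> Genotype -> Cholesterol
  P7: BloodPressure <- Age -> Genotype -> Cholesterol
Condition 1 (no descendant of BloodPressure in the set): holds — descendants of BloodPressure are {Cholesterol, Genotype}; none are in {Age, Stress}.
Condition 2 (every backdoor path blocked by {Age, Stress}):
  P1: blocked at fork node Stress ∈ conditioning set.
  P2: blocked at fork node Stress ∈ conditioning set.
  P3: blocked at fork node Stress ∈ conditioning set.
  P4: blocked at fork node Stress ∈ conditioning set.
  P5: blocked at chain node Age ∈ conditioning set.
  P6: blocked at chain node Age ∈ conditioning set.
  P7: blocked at fork node Age ∈ conditioning set.
{Age, Stress} satisfies the backdoor criterion.

Yes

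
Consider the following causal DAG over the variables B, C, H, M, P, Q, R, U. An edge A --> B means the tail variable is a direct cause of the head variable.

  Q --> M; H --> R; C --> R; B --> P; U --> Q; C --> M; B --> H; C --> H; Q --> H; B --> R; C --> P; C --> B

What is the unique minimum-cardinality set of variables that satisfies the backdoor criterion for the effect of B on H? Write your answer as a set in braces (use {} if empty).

Variables eligible for adjustment (non-descendants of B, excluding B and H): {C, M, Q, U}.
Backdoor paths from B to H:
  P1: B <- C -> M <- Q -> H
  P2: B <- C -> H
  P3: B <- C -> R <- H
The empty set is not sufficient: P2 (B <- C -> H) has no collider blocking it and no conditioned non-collider, so it is open.
Try {C}:
  P1: blocked at fork node C ∈ conditioning set.
  P2: blocked at fork node C ∈ conditioning set.
  P3: blocked at fork node C ∈ conditioning set.
{C} contains no descendant of B and blocks every backdoor path.
No other singleton works — e.g. {U} leaves P2 open — so {C} is the unique smallest valid adjustment set.

{C}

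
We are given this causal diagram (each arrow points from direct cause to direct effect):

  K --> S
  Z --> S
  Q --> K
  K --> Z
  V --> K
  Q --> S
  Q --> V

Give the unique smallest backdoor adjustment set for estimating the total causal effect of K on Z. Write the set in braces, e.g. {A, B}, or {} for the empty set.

Variables eligible for adjustment (non-descendants of K, excluding K and Z): {Q, V}.
Backdoor paths from K to Z:
  P1: K <- Q -> S <- Z
  P2: K <- V <- Q -> S <- Z
Each backdoor path contains an unconditioned collider, so every path is already blocked with the empty conditioning set:
  P1: blocked at collider S (neither it nor any descendant is in the conditioning set).
  P2: blocked at collider S (neither it nor any descendant is in the conditioning set).
The empty set is therefore the unique smallest valid set.

{}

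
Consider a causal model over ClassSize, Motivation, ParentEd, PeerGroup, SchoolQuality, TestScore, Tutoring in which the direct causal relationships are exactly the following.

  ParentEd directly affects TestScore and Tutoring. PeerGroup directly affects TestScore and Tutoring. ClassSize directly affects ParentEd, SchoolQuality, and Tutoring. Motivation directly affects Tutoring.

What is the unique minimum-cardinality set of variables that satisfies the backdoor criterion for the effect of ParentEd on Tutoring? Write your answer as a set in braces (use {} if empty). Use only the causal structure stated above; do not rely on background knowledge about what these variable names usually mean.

{ClassSize}

Variables eligible for adjustment (non-descendants of ParentEd, excluding ParentEd and Tutoring): {ClassSize, Motivation, PeerGroup, SchoolQuality}.
Backdoor paths from ParentEd to Tutoring:
  P1: ParentEd <- ClassSize -> Tutoring
The empty set is not sufficient: P1 (ParentEd <- ClassSize -> Tutoring) has no collider blocking it and no conditioned non-collider, so it is open.
Try {ClassSize}:
  P1: blocked at fork node ClassSize ∈ conditioning set.
{ClassSize} contains no descendant of ParentEd and blocks every backdoor path.
No other singleton works — e.g. {PeerGroup} leaves P1 open — so {ClassSize} is the unique smallest valid adjustment set.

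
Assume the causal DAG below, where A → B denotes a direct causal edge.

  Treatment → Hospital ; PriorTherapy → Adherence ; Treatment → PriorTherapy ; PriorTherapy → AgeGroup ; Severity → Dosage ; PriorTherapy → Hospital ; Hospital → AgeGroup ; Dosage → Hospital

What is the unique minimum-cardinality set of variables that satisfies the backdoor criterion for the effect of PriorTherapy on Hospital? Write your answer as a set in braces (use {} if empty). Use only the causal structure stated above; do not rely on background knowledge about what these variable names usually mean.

{Treatment}

Variables eligible for adjustment (non-descendants of PriorTherapy, excluding PriorTherapy and Hospital): {Dosage, Severity, Treatment}.
Backdoor paths from PriorTherapy to Hospital:
  P1: PriorTherapy <- Treatment -> Hospital
The empty set is not sufficient: P1 (PriorTherapy <- Treatment -> Hospital) has no collider blocking it and no conditioned non-collider, so it is open.
Try {Treatment}:
  P1: blocked at fork node Treatment ∈ conditioning set.
{Treatment} contains no descendant of PriorTherapy and blocks every backdoor path.
No other singleton works — e.g. {Severity} leaves P1 open — so {Treatment} is the unique smallest valid adjustment set.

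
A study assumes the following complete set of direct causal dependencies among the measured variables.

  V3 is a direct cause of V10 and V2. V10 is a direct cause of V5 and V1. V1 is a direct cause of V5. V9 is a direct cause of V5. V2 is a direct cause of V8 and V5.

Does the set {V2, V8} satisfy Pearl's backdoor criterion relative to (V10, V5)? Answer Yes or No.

Yes

Backdoor paths from V10 to V5 (paths whose first edge points into V10):
  P1: V10 <- V3 -> V2 -> V5
Condition 1 (no descendant of V10 in the set): holds — descendants of V10 are {V1, V5}; none are in {V2, V8}.
Condition 2 (every backdoor path blocked by {V2, V8}):
  P1: blocked at chain node V2 ∈ conditioning set.
{V2, V8} satisfies the backdoor criterion.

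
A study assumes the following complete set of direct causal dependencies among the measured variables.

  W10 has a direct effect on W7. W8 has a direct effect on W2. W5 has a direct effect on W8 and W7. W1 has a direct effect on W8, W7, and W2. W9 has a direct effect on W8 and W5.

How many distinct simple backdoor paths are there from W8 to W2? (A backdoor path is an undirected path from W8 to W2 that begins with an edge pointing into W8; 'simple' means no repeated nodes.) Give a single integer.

A backdoor path from W8 to W2 is any simple undirected path whose first edge points into W8 (i.e. leaves W8 via a parent).
Parents of W8: {W1, W5, W9}.
Enumerating:
  P1: W8 <- W1 -> W2
  P2: W8 <- W9 -> W5 -> W7 <- W1 -> W2
  P3: W8 <- W5 -> W7 <- W1 -> W2
That exhausts the simple backdoor paths. Count: 3.

3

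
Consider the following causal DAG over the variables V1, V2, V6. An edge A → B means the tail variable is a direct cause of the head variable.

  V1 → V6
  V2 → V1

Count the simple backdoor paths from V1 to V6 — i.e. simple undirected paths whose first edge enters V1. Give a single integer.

A backdoor path from V1 to V6 is any simple undirected path whose first edge points into V1 (i.e. leaves V1 via a parent).
Parents of V1: {V2}.
No simple path from any parent of V1 reaches V6 without revisiting V1, so there are no backdoor paths.

0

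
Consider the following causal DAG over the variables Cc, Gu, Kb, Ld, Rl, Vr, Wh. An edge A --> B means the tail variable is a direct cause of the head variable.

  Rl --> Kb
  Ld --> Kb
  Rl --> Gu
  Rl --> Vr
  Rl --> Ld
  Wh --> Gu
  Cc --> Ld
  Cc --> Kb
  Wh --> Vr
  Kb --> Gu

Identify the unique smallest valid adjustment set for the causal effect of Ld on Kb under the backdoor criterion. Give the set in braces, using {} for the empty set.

Variables eligible for adjustment (non-descendants of Ld, excluding Ld and Kb): {Cc, Rl, Vr, Wh}.
Backdoor paths from Ld to Kb:
  P1: Ld <- Cc -> Kb
  P2: Ld <- Rl -> Vr <- Wh -> Gu <- Kb
  P3: Ld <- Rl -> Kb
  P4: Ld <- Rl -> Gu <- Kb
The empty set is not sufficient: P1 (Ld <- Cc -> Kb) has no collider blocking it and no conditioned non-collider, so it is open.
Try {Cc, Rl}:
  P1: blocked at fork node Cc ∈ conditioning set.
  P2: blocked at fork node Rl ∈ conditioning set.
  P3: blocked at fork node Rl ∈ conditioning set.
  P4: blocked at fork node Rl ∈ conditioning set.
{Cc, Rl} contains no descendant of Ld and blocks every backdoor path.
Every element of {Cc, Rl} is needed (dropping Cc leaves P1 open; dropping Rl leaves P3 open), so no proper subset is valid.
Among all size-2 subsets of the eligible variables, only {Cc, Rl} blocks every backdoor path, so it is the unique smallest valid adjustment set.

{Cc, Rl}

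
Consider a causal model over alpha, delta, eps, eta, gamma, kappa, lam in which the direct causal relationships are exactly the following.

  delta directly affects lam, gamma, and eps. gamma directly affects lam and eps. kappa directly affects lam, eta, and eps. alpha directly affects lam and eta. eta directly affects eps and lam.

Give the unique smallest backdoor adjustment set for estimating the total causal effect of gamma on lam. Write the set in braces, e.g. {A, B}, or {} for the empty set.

Variables eligible for adjustment (non-descendants of gamma, excluding gamma and lam): {alpha, delta, eta, kappa}.
Backdoor paths from gamma to lam:
  P1: gamma <- delta -> eps <- kappa -> eta <- alpha -> lam
  P2: gamma <- delta -> eps <- kappa -> eta -> lam
  P3: gamma <- delta -> eps <- kappa -> lam
  P4: gamma <- delta -> eps <- eta <- alpha -> lam
  P5: gamma <- delta -> eps <- eta <- kappa -> lam
  P6: gamma <- delta -> eps <- eta -> lam
  P7: gamma <- delta -> lam
The empty set is not sufficient: P7 (gamma <- delta -> lam) has no collider blocking it and no conditioned non-collider, so it is open.
Try {delta}:
  P1: blocked at fork node delta ∈ conditioning set.
  P2: blocked at fork node delta ∈ conditioning set.
  P3: blocked at fork node delta ∈ conditioning set.
  P4: blocked at fork node delta ∈ conditioning set.
  P5: blocked at fork node delta ∈ conditioning set.
  P6: blocked at fork node delta ∈ conditioning set.
  P7: blocked at fork node delta ∈ conditioning set.
{delta} contains no descendant of gamma and blocks every backdoor path.
No other singleton works — e.g. {alpha} leaves P7 open — so {delta} is the unique smallest valid adjustment set.

{delta}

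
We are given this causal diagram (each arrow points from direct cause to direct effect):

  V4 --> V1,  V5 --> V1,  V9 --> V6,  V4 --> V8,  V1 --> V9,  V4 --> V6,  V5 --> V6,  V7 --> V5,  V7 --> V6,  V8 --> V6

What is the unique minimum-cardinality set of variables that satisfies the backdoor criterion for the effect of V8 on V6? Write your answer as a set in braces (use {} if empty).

Variables eligible for adjustment (non-descendants of V8, excluding V8 and V6): {V1, V4, V5, V7, V9}.
Backdoor paths from V8 to V6:
  P1: V8 <- V4 -> V1 <- V5 <- V7 -> V6
  P2: V8 <- V4 -> V1 <- V5 -> V6
  P3: V8 <- V4 -> V1 -> V9 -> V6
  P4: V8 <- V4 -> V6
The empty set is not sufficient: P3 (V8 <- V4 -> V1 -> V9 -> V6) has no collider blocking it and no conditioned non-collider, so it is open.
Try {V4}:
  P1: blocked at fork node V4 ∈ conditioning set.
  P2: blocked at fork node V4 ∈ conditioning set.
  P3: blocked at fork node V4 ∈ conditioning set.
  P4: blocked at fork node V4 ∈ conditioning set.
{V4} contains no descendant of V8 and blocks every backdoor path.
No other singleton works — e.g. {V7} leaves P3 open — so {V4} is the unique smallest valid adjustment set.

{V4}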